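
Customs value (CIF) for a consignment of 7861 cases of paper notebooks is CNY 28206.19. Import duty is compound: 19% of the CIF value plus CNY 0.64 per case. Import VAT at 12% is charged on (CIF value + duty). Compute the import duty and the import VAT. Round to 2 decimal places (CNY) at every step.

Ad valorem component: 28206.19 × 19% = 5359.18
Specific component: 7861 × 0.64 = 5031.04
Import duty = 5359.18 + 5031.04 = 10390.22
VAT base = CIF + duty = 28206.19 + 10390.22 = 38596.41
Import VAT = 38596.41 × 12% = 4631.57

Import duty: CNY 10390.22; import VAT: CNY 4631.57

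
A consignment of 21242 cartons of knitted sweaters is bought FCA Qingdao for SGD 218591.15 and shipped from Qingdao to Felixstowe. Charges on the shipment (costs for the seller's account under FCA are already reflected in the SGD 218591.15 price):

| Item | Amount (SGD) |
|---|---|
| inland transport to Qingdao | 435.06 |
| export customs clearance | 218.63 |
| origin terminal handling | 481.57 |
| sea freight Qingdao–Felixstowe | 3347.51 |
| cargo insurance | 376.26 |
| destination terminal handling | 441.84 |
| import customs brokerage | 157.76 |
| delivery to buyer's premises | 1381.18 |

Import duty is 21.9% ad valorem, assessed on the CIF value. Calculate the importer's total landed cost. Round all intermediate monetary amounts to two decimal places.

FCA: the seller delivers export-cleared goods to the carrier; the buyer bears costs from that point.
Already in the invoice (seller's account under FCA): inland to port, export clearance — exclude.
CIF value = FCA price + origin terminal + freight + insurance = 218591.15 + 481.57 + 3347.51 + 376.26 = 222796.49
Import duty = 222796.49 × 21.9% = 48792.43
Buyer bears: origin terminal 481.57 + freight 3347.51 + insurance 376.26 + destination terminal 441.84 + brokerage 157.76 + delivery 1381.18 + duty 48792.43 = 54978.55
Landed cost = invoice 218591.15 + 54978.55 = 273569.70

Total landed cost: SGD 273569.70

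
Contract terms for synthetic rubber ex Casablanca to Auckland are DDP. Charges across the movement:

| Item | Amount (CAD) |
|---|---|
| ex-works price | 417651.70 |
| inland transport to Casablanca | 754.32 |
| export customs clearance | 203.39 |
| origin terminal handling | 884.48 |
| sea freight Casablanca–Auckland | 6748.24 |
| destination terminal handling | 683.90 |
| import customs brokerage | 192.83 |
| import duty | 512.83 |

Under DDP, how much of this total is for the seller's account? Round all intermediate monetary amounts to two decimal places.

Seller's account: CAD 427631.69

DDP: the seller bears all costs including import duty.
Seller's account: goods 417651.70 + inland to port 754.32 + export clearance 203.39 + origin terminal 884.48 + freight 6748.24 + destination terminal 683.90 + brokerage 192.83 + duty 512.83 = 427631.69
Buyer's account: 0.00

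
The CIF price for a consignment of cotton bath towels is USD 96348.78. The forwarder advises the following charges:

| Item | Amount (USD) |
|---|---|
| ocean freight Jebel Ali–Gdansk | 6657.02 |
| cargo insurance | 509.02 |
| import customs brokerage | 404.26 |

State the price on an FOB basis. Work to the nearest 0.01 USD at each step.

FOB price: USD 89182.74

Not relevant to the conversion: brokerage — on the buyer under both terms; not part of either seller's price.
From CIF to FOB, the seller no longer bears: freight, insurance.
FOB price = 96348.78 − 6657.02 − 509.02 = 89182.74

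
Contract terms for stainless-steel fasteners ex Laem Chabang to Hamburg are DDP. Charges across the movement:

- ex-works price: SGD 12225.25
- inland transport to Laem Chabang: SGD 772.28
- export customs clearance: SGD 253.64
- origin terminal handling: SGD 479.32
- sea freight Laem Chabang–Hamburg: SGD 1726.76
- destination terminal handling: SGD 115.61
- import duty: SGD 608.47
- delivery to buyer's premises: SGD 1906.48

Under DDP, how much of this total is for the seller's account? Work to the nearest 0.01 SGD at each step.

DDP: the seller bears all costs including import duty.
Seller's account: goods 12225.25 + inland to port 772.28 + export clearance 253.64 + origin terminal 479.32 + freight 1726.76 + destination terminal 115.61 + duty 608.47 + delivery 1906.48 = 18087.81
Buyer's account: 0.00

Seller's account: SGD 18087.81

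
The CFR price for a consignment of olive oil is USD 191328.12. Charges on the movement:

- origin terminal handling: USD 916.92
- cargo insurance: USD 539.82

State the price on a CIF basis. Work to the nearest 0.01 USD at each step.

CIF price: USD 191867.94

Not relevant to the conversion: origin terminal — on the seller under both CFR and CIF; already in the CFR price and stays in the CIF price.
From CFR to CIF, the seller additionally bears: insurance.
CIF price = 191328.12 + 539.82 = 191867.94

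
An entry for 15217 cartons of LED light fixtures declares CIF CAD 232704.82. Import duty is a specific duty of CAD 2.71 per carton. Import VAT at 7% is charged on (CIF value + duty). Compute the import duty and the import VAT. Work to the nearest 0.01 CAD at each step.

Import duty: CAD 41238.07; import VAT: CAD 19176.00

Import duty = 15217 × 2.71 = 41238.07
VAT base = CIF + duty = 232704.82 + 41238.07 = 273942.89
Import VAT = 273942.89 × 7% = 19176.00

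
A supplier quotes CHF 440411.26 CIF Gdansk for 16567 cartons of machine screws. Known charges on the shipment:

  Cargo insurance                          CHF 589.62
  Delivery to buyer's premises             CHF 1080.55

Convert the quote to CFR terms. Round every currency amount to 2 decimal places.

Not relevant to the conversion: delivery — on the buyer under both terms; not part of either seller's price.
From CIF to CFR, the seller no longer bears: insurance.
CFR price = 440411.26 − 589.62 = 439821.64

CFR price: CHF 439821.64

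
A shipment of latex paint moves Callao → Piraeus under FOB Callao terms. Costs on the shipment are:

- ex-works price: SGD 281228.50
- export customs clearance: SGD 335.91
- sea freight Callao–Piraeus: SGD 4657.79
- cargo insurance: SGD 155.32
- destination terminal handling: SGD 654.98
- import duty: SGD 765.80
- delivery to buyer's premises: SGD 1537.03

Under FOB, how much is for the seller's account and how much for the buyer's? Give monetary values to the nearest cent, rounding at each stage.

Seller: SGD 281564.41; buyer: SGD 7770.92

FOB: the seller bears costs until goods are on board at the origin port; the buyer bears freight, insurance and all costs thereafter.
Seller's account: goods 281228.50 + export clearance 335.91 = 281564.41
Buyer's account: freight 4657.79 + insurance 155.32 + destination terminal 654.98 + duty 765.80 + delivery 1537.03 = 7770.92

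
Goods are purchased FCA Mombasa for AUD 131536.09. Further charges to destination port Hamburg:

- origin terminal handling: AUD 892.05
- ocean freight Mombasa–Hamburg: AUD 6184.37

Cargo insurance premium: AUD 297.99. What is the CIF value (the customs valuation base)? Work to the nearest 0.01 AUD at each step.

CIF = FCA price + pre-shipment costs + freight + insurance
CIF = 131536.09 + 892.05 + 6184.37 + 297.99 = 138910.50

CIF value: AUD 138910.50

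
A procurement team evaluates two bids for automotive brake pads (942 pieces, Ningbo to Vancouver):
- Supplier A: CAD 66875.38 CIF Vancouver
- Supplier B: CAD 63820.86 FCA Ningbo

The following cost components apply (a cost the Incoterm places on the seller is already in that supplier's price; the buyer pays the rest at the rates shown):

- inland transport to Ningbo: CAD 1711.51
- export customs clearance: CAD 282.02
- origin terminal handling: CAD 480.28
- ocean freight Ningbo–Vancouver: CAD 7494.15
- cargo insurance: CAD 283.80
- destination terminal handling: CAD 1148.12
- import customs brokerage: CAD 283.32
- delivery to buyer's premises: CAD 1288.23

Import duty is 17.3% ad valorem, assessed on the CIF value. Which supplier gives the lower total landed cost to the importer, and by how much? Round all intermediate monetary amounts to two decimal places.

Supplier A is cheaper by CAD 6103.95

Supplier A (CIF):
The CIF price already equals the CIF value: 66875.38
Import duty = 66875.38 × 17.3% = 11569.44
Buyer bears (A): 1148.12 + 283.32 + 1288.23 = 2719.67
Landed cost (A) = invoice 66875.38 + 2719.67 + duty 11569.44 = 81164.49
Supplier B (FCA):
CIF value = FCA price + origin terminal + freight + insurance = 63820.86 + 480.28 + 7494.15 + 283.80 = 72079.09
Import duty = 72079.09 × 17.3% = 12469.68
Buyer bears (B): 480.28 + 7494.15 + 283.80 + 1148.12 + 283.32 + 1288.23 = 10977.90
Landed cost (B) = invoice 63820.86 + 10977.90 + duty 12469.68 = 87268.44
Difference = |81164.49 − 87268.44| = 6103.95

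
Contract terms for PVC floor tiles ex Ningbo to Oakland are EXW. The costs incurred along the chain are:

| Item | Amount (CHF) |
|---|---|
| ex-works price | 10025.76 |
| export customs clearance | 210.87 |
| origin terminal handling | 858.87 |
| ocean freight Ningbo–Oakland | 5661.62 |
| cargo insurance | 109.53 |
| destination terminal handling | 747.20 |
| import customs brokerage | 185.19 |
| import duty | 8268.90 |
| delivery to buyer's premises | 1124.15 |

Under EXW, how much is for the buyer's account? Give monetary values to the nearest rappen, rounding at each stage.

Buyer's account: CHF 17166.33

EXW: the seller makes goods available at their premises; the buyer bears all onward costs.
Seller's account: goods 10025.76 = 10025.76
Buyer's account: export clearance 210.87 + origin terminal 858.87 + freight 5661.62 + insurance 109.53 + destination terminal 747.20 + brokerage 185.19 + duty 8268.90 + delivery 1124.15 = 17166.33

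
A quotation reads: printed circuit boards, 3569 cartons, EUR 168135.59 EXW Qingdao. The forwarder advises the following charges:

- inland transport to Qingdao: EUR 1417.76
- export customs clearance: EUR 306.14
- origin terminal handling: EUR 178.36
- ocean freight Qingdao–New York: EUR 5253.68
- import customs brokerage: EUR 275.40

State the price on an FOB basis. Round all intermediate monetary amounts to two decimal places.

Not relevant to the conversion: freight, brokerage — on the buyer under both terms; not part of either seller's price.
From EXW to FOB, the seller additionally bears: inland to port, export clearance, origin terminal.
FOB price = 168135.59 + 1417.76 + 306.14 + 178.36 = 170037.85

FOB price: EUR 170037.85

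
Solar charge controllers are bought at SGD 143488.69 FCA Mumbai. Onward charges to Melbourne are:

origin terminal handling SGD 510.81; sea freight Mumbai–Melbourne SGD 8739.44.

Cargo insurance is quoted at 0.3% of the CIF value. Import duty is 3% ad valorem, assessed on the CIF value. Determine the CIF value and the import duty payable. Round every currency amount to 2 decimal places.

CIF value: SGD 153198.54; import duty: SGD 4595.96

Let C be the CIF value. C = FCA price + pre-shipment costs + freight + 0.3% × C
C − 0.3% × C = 143488.69 + 510.81 + 8739.44
0.997 × C = 152738.94
C = 152738.94 / 0.997 = 153198.54
Insurance premium = 0.3% × 153198.54 = 459.60
Import duty = 153198.54 × 3% = 4595.96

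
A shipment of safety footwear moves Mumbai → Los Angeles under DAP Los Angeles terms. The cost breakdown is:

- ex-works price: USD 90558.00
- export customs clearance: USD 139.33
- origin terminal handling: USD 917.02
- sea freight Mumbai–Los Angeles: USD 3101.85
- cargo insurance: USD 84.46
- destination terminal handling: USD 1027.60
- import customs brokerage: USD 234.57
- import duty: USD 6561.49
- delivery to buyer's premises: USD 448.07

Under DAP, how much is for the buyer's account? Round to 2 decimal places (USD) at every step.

Buyer's account: USD 6796.06

DAP: the seller bears all costs to the named destination except import duty and clearance.
Seller's account: goods 90558.00 + export clearance 139.33 + origin terminal 917.02 + freight 3101.85 + insurance 84.46 + destination terminal 1027.60 + delivery 448.07 = 96276.33
Buyer's account: brokerage 234.57 + duty 6561.49 = 6796.06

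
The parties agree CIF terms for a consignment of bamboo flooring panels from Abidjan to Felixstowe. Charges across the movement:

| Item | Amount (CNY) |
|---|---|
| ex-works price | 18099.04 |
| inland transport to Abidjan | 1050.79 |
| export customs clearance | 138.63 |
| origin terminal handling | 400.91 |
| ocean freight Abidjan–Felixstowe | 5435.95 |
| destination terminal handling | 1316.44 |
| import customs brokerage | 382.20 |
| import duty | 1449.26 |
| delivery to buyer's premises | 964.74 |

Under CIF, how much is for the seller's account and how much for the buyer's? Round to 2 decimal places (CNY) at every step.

CIF: the seller pays costs through ocean freight and marine insurance to the destination port.
Seller's account: goods 18099.04 + inland to port 1050.79 + export clearance 138.63 + origin terminal 400.91 + freight 5435.95 = 25125.32
Buyer's account: destination terminal 1316.44 + brokerage 382.20 + duty 1449.26 + delivery 964.74 = 4112.64

Seller: CNY 25125.32; buyer: CNY 4112.64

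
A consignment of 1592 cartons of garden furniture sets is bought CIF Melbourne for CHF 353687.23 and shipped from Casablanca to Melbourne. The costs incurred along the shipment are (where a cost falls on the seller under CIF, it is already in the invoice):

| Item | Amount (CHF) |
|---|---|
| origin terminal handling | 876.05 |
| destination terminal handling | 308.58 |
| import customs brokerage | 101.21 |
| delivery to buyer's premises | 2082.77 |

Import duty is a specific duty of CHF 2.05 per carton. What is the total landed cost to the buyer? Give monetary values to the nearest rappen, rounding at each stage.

CIF: the seller pays costs through ocean freight and marine insurance to the destination port.
Already in the invoice (seller's account under CIF): origin terminal — exclude.
The CIF price already equals the CIF value: 353687.23
Import duty = 1592 × 2.05 = 3263.60
Buyer bears: destination terminal 308.58 + brokerage 101.21 + delivery 2082.77 + duty 3263.60 = 5756.16
Landed cost = invoice 353687.23 + 5756.16 = 359443.39

Total landed cost: CHF 359443.39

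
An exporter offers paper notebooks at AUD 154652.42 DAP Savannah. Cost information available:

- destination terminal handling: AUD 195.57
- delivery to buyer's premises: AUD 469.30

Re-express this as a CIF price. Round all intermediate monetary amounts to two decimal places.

CIF price: AUD 153987.55

From DAP to CIF, the seller no longer bears: destination terminal, delivery.
CIF price = 154652.42 − 195.57 − 469.30 = 153987.55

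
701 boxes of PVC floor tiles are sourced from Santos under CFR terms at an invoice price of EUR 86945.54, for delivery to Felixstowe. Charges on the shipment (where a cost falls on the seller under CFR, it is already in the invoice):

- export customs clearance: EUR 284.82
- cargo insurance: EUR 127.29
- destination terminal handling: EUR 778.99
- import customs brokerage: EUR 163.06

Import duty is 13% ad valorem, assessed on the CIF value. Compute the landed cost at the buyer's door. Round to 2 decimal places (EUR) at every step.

CFR: the seller pays costs through ocean freight to the destination port, but not insurance.
Already in the invoice (seller's account under CFR): export clearance — exclude.
CIF value = CFR price + insurance = 86945.54 + 127.29 = 87072.83
Import duty = 87072.83 × 13% = 11319.47
Buyer bears: insurance 127.29 + destination terminal 778.99 + brokerage 163.06 + duty 11319.47 = 12388.81
Landed cost = invoice 86945.54 + 12388.81 = 99334.35

Total landed cost: EUR 99334.35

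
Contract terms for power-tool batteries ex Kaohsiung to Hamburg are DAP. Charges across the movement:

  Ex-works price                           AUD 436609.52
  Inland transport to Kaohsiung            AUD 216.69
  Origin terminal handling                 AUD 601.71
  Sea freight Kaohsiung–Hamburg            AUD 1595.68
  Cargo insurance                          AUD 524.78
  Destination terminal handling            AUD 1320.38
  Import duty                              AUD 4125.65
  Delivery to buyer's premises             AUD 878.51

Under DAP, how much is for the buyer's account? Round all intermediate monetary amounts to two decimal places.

Buyer's account: AUD 4125.65

DAP: the seller bears all costs to the named destination except import duty and clearance.
Seller's account: goods 436609.52 + inland to port 216.69 + origin terminal 601.71 + freight 1595.68 + insurance 524.78 + destination terminal 1320.38 + delivery 878.51 = 441747.27
Buyer's account: duty 4125.65 = 4125.65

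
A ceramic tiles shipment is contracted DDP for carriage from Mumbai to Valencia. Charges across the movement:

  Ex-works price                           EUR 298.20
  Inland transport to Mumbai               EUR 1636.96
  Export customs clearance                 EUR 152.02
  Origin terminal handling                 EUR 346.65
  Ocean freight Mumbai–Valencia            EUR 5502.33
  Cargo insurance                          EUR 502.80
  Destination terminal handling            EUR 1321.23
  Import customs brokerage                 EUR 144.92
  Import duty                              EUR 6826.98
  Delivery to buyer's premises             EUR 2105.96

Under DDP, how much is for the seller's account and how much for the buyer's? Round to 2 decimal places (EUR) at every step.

DDP: the seller bears all costs including import duty.
Seller's account: goods 298.20 + inland to port 1636.96 + export clearance 152.02 + origin terminal 346.65 + freight 5502.33 + insurance 502.80 + destination terminal 1321.23 + brokerage 144.92 + duty 6826.98 + delivery 2105.96 = 18838.05
Buyer's account: 0.00

Seller: EUR 18838.05; buyer: EUR 0.00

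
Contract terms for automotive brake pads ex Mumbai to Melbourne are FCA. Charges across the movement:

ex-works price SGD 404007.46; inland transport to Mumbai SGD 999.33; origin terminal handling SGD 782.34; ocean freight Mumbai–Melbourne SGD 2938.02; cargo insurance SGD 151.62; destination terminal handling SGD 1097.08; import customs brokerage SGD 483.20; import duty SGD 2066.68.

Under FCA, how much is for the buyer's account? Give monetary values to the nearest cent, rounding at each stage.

Buyer's account: SGD 7518.94

FCA: the seller delivers export-cleared goods to the carrier; the buyer bears costs from that point.
Seller's account: goods 404007.46 + inland to port 999.33 = 405006.79
Buyer's account: origin terminal 782.34 + freight 2938.02 + insurance 151.62 + destination terminal 1097.08 + brokerage 483.20 + duty 2066.68 = 7518.94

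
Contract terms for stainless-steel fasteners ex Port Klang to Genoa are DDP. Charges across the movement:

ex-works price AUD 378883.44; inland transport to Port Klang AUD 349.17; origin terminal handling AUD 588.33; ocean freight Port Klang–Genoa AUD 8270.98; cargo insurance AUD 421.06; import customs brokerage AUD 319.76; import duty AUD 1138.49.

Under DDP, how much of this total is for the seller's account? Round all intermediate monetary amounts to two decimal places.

Seller's account: AUD 389971.23

DDP: the seller bears all costs including import duty.
Seller's account: goods 378883.44 + inland to port 349.17 + origin terminal 588.33 + freight 8270.98 + insurance 421.06 + brokerage 319.76 + duty 1138.49 = 389971.23
Buyer's account: 0.00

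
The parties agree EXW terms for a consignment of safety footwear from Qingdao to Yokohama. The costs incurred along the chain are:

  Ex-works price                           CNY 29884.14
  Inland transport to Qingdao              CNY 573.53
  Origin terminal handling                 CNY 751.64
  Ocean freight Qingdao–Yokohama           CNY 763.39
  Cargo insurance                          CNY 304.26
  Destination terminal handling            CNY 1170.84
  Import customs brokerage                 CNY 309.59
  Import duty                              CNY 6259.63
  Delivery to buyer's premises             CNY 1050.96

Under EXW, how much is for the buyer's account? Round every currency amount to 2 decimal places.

Buyer's account: CNY 11183.84

EXW: the seller makes goods available at their premises; the buyer bears all onward costs.
Seller's account: goods 29884.14 = 29884.14
Buyer's account: inland to port 573.53 + origin terminal 751.64 + freight 763.39 + insurance 304.26 + destination terminal 1170.84 + brokerage 309.59 + duty 6259.63 + delivery 1050.96 = 11183.84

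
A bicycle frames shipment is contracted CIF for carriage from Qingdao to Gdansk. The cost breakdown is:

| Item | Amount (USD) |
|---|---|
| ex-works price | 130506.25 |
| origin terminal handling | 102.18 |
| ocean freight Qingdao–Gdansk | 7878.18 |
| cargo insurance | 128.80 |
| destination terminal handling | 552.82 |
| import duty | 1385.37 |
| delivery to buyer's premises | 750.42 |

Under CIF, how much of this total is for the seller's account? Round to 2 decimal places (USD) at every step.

CIF: the seller pays costs through ocean freight and marine insurance to the destination port.
Seller's account: goods 130506.25 + origin terminal 102.18 + freight 7878.18 + insurance 128.80 = 138615.41
Buyer's account: destination terminal 552.82 + duty 1385.37 + delivery 750.42 = 2688.61

Seller's account: USD 138615.41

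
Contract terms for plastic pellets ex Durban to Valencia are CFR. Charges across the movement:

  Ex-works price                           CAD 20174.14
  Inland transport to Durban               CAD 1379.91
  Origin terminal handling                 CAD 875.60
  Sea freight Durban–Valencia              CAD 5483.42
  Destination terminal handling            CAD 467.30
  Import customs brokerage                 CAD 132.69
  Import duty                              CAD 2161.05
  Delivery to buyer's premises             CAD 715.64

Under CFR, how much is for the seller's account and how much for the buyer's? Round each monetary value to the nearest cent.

CFR: the seller pays costs through ocean freight to the destination port, but not insurance.
Seller's account: goods 20174.14 + inland to port 1379.91 + origin terminal 875.60 + freight 5483.42 = 27913.07
Buyer's account: destination terminal 467.30 + brokerage 132.69 + duty 2161.05 + delivery 715.64 = 3476.68

Seller: CAD 27913.07; buyer: CAD 3476.68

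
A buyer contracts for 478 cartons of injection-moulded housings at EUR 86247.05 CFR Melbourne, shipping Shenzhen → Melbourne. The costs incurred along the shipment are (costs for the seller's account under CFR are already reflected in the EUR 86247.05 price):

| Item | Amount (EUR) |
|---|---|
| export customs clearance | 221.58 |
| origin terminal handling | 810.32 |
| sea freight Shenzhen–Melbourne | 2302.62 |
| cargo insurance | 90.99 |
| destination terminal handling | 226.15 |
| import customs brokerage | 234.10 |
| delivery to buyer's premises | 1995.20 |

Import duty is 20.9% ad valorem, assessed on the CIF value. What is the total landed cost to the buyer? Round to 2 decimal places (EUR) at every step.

CFR: the seller pays costs through ocean freight to the destination port, but not insurance.
Already in the invoice (seller's account under CFR): export clearance, origin terminal, freight — exclude.
CIF value = CFR price + insurance = 86247.05 + 90.99 = 86338.04
Import duty = 86338.04 × 20.9% = 18044.65
Buyer bears: insurance 90.99 + destination terminal 226.15 + brokerage 234.10 + delivery 1995.20 + duty 18044.65 = 20591.09
Landed cost = invoice 86247.05 + 20591.09 = 106838.14

Total landed cost: EUR 106838.14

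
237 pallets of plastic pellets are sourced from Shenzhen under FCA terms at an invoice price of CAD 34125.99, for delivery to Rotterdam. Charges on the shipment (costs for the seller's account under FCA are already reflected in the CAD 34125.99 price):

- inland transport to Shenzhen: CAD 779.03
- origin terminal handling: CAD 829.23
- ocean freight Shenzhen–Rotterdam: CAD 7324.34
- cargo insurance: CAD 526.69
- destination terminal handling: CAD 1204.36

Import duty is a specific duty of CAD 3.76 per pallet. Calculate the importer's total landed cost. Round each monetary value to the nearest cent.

Total landed cost: CAD 44901.73

FCA: the seller delivers export-cleared goods to the carrier; the buyer bears costs from that point.
Already in the invoice (seller's account under FCA): inland to port — exclude.
CIF value = FCA price + origin terminal + freight + insurance = 34125.99 + 829.23 + 7324.34 + 526.69 = 42806.25
Import duty = 237 × 3.76 = 891.12
Buyer bears: origin terminal 829.23 + freight 7324.34 + insurance 526.69 + destination terminal 1204.36 + duty 891.12 = 10775.74
Landed cost = invoice 34125.99 + 10775.74 = 44901.73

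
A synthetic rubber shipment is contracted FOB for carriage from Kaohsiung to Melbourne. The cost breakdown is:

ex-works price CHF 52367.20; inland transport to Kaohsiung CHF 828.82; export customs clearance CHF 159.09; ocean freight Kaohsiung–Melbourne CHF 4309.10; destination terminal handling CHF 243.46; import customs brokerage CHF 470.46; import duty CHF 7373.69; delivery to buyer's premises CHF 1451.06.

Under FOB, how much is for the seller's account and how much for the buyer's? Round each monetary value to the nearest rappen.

Seller: CHF 53355.11; buyer: CHF 13847.77

FOB: the seller bears costs until goods are on board at the origin port; the buyer bears freight, insurance and all costs thereafter.
Seller's account: goods 52367.20 + inland to port 828.82 + export clearance 159.09 = 53355.11
Buyer's account: freight 4309.10 + destination terminal 243.46 + brokerage 470.46 + duty 7373.69 + delivery 1451.06 = 13847.77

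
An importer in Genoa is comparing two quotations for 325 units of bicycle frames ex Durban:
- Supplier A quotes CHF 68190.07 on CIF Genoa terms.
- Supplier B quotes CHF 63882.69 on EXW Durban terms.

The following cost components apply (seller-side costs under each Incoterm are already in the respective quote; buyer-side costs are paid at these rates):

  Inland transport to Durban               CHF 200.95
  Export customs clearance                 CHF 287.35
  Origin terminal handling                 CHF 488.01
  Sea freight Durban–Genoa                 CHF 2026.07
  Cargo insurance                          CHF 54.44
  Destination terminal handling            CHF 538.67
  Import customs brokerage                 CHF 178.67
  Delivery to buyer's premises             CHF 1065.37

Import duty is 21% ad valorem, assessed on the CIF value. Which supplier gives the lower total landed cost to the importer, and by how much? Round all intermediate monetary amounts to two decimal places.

Supplier B is cheaper by CHF 1513.17

Supplier A (CIF):
The CIF price already equals the CIF value: 68190.07
Import duty = 68190.07 × 21% = 14319.91
Buyer bears (A): 538.67 + 178.67 + 1065.37 = 1782.71
Landed cost (A) = invoice 68190.07 + 1782.71 + duty 14319.91 = 84292.69
Supplier B (EXW):
CIF value = EXW price + inland to port + export clearance + origin terminal + freight + insurance = 63882.69 + 200.95 + 287.35 + 488.01 + 2026.07 + 54.44 = 66939.51
Import duty = 66939.51 × 21% = 14057.30
Buyer bears (B): 200.95 + 287.35 + 488.01 + 2026.07 + 54.44 + 538.67 + 178.67 + 1065.37 = 4839.53
Landed cost (B) = invoice 63882.69 + 4839.53 + duty 14057.30 = 82779.52
Difference = |84292.69 − 82779.52| = 1513.17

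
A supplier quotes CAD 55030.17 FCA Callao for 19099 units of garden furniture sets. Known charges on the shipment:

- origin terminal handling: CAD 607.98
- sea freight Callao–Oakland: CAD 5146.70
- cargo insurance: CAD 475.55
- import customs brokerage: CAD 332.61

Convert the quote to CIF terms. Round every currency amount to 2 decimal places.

CIF price: CAD 61260.40

Not relevant to the conversion: brokerage — on the buyer under both terms; not part of either seller's price.
From FCA to CIF, the seller additionally bears: origin terminal, freight, insurance.
CIF price = 55030.17 + 607.98 + 5146.70 + 475.55 = 61260.40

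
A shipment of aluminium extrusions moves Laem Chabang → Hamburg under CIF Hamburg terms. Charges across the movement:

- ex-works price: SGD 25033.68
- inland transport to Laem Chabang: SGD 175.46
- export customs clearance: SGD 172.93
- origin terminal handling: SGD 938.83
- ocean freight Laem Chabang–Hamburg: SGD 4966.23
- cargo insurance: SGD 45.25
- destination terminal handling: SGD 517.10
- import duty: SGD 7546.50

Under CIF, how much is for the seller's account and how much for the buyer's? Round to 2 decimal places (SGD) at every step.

Seller: SGD 31332.38; buyer: SGD 8063.60

CIF: the seller pays costs through ocean freight and marine insurance to the destination port.
Seller's account: goods 25033.68 + inland to port 175.46 + export clearance 172.93 + origin terminal 938.83 + freight 4966.23 + insurance 45.25 = 31332.38
Buyer's account: destination terminal 517.10 + duty 7546.50 = 8063.60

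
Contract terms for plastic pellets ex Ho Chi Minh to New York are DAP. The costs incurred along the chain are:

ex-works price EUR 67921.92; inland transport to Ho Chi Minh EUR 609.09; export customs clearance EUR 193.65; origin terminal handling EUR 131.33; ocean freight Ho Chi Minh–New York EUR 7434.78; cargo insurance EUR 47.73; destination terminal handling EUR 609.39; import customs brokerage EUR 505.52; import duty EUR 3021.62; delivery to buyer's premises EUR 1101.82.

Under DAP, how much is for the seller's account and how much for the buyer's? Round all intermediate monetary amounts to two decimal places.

Seller: EUR 78049.71; buyer: EUR 3527.14

DAP: the seller bears all costs to the named destination except import duty and clearance.
Seller's account: goods 67921.92 + inland to port 609.09 + export clearance 193.65 + origin terminal 131.33 + freight 7434.78 + insurance 47.73 + destination terminal 609.39 + delivery 1101.82 = 78049.71
Buyer's account: brokerage 505.52 + duty 3021.62 = 3527.14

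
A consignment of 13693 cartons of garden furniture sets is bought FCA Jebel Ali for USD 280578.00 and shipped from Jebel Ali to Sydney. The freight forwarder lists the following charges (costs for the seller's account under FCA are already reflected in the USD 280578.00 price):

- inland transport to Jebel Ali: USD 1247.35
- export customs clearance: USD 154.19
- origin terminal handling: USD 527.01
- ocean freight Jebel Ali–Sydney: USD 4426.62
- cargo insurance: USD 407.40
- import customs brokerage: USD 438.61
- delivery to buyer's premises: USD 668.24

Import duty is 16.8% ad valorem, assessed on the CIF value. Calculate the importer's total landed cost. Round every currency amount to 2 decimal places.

FCA: the seller delivers export-cleared goods to the carrier; the buyer bears costs from that point.
Already in the invoice (seller's account under FCA): inland to port, export clearance — exclude.
CIF value = FCA price + origin terminal + freight + insurance = 280578.00 + 527.01 + 4426.62 + 407.40 = 285939.03
Import duty = 285939.03 × 16.8% = 48037.76
Buyer bears: origin terminal 527.01 + freight 4426.62 + insurance 407.40 + brokerage 438.61 + delivery 668.24 + duty 48037.76 = 54505.64
Landed cost = invoice 280578.00 + 54505.64 = 335083.64

Total landed cost: USD 335083.64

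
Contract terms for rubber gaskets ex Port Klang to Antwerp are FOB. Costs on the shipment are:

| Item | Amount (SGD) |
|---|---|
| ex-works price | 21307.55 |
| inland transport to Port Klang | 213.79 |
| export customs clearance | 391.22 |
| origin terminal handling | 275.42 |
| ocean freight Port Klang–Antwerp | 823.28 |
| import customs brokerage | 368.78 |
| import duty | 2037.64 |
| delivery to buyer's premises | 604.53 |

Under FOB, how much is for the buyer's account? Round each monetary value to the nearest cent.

FOB: the seller bears costs until goods are on board at the origin port; the buyer bears freight, insurance and all costs thereafter.
Seller's account: goods 21307.55 + inland to port 213.79 + export clearance 391.22 + origin terminal 275.42 = 22187.98
Buyer's account: freight 823.28 + brokerage 368.78 + duty 2037.64 + delivery 604.53 = 3834.23

Buyer's account: SGD 3834.23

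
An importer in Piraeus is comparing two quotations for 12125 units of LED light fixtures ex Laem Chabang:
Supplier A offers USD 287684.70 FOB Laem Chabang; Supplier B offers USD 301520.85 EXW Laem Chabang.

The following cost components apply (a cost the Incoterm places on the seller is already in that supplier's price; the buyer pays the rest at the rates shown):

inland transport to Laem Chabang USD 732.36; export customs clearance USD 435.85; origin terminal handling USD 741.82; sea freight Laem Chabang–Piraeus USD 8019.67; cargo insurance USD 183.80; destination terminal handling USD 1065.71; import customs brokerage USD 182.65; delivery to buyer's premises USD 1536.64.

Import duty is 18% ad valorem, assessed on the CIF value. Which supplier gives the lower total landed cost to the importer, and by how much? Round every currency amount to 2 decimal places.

Supplier A (FOB):
CIF value = FOB price + freight + insurance = 287684.70 + 8019.67 + 183.80 = 295888.17
Import duty = 295888.17 × 18% = 53259.87
Buyer bears (A): 8019.67 + 183.80 + 1065.71 + 182.65 + 1536.64 = 10988.47
Landed cost (A) = invoice 287684.70 + 10988.47 + duty 53259.87 = 351933.04
Supplier B (EXW):
CIF value = EXW price + inland to port + export clearance + origin terminal + freight + insurance = 301520.85 + 732.36 + 435.85 + 741.82 + 8019.67 + 183.80 = 311634.35
Import duty = 311634.35 × 18% = 56094.18
Buyer bears (B): 732.36 + 435.85 + 741.82 + 8019.67 + 183.80 + 1065.71 + 182.65 + 1536.64 = 12898.50
Landed cost (B) = invoice 301520.85 + 12898.50 + duty 56094.18 = 370513.53
Difference = |351933.04 − 370513.53| = 18580.49

Supplier A is cheaper by USD 18580.49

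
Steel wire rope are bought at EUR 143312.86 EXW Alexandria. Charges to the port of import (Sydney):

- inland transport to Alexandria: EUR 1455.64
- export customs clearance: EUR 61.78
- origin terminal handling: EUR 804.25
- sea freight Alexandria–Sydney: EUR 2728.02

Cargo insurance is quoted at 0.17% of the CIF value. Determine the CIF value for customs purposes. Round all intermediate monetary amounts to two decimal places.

CIF value: EUR 148615.20

Let C be the CIF value. C = EXW price + pre-shipment costs + freight + 0.17% × C
C − 0.17% × C = 143312.86 + 1455.64 + 61.78 + 804.25 + 2728.02
0.9983 × C = 148362.55
C = 148362.55 / 0.9983 = 148615.20
Insurance premium = 0.17% × 148615.20 = 252.65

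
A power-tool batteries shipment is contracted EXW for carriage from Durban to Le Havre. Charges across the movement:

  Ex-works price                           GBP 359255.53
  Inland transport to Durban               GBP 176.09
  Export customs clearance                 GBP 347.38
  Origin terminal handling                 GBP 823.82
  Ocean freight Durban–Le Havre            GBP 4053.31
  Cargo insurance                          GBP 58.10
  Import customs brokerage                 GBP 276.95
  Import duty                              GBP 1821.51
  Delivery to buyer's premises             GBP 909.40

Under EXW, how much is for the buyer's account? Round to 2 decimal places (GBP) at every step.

EXW: the seller makes goods available at their premises; the buyer bears all onward costs.
Seller's account: goods 359255.53 = 359255.53
Buyer's account: inland to port 176.09 + export clearance 347.38 + origin terminal 823.82 + freight 4053.31 + insurance 58.10 + brokerage 276.95 + duty 1821.51 + delivery 909.40 = 8466.56

Buyer's account: GBP 8466.56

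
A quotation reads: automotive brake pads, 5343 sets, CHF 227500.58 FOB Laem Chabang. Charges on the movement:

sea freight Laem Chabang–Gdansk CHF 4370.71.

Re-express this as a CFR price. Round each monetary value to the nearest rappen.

From FOB to CFR, the seller additionally bears: freight.
CFR price = 227500.58 + 4370.71 = 231871.29

CFR price: CHF 231871.29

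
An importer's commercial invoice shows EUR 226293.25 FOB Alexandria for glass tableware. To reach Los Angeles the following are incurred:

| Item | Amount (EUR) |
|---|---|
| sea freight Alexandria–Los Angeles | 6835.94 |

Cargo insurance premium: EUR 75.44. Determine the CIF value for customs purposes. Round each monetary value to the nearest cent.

CIF value: EUR 233204.63

CIF = FOB price + freight + insurance
CIF = 226293.25 + 6835.94 + 75.44 = 233204.63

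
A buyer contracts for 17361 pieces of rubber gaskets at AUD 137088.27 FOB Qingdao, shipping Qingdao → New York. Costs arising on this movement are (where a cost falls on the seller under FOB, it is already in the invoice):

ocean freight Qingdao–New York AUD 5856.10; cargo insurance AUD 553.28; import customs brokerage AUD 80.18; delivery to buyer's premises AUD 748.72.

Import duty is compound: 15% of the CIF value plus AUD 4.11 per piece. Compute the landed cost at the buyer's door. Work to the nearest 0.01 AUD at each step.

FOB: the seller bears costs until goods are on board at the origin port; the buyer bears freight, insurance and all costs thereafter.
CIF value = FOB price + freight + insurance = 137088.27 + 5856.10 + 553.28 = 143497.65
Ad valorem component: 143497.65 × 15% = 21524.65
Specific component: 17361 × 4.11 = 71353.71
Import duty = 21524.65 + 71353.71 = 92878.36
Buyer bears: freight 5856.10 + insurance 553.28 + brokerage 80.18 + delivery 748.72 + duty 92878.36 = 100116.64
Landed cost = invoice 137088.27 + 100116.64 = 237204.91

Total landed cost: AUD 237204.91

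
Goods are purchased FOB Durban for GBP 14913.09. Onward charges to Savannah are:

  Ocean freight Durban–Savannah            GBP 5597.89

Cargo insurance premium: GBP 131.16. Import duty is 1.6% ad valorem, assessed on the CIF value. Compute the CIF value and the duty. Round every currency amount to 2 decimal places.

CIF = FOB price + freight + insurance
CIF = 14913.09 + 5597.89 + 131.16 = 20642.14
Import duty = 20642.14 × 1.6% = 330.27

CIF value: GBP 20642.14; import duty: GBP 330.27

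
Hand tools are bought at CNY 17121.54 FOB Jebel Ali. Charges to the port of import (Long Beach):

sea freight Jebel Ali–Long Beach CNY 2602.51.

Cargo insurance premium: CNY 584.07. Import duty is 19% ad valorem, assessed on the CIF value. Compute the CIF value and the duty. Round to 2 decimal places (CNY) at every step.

CIF value: CNY 20308.12; import duty: CNY 3858.54

CIF = FOB price + freight + insurance
CIF = 17121.54 + 2602.51 + 584.07 = 20308.12
Import duty = 20308.12 × 19% = 3858.54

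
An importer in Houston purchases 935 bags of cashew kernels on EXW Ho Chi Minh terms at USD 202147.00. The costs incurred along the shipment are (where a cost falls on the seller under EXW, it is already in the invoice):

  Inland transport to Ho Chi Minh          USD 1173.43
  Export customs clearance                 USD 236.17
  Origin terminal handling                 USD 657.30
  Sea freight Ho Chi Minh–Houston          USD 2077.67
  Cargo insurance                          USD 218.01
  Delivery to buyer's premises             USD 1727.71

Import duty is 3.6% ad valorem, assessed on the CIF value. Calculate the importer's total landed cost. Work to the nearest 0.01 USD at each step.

EXW: the seller makes goods available at their premises; the buyer bears all onward costs.
CIF value = EXW price + inland to port + export clearance + origin terminal + freight + insurance = 202147.00 + 1173.43 + 236.17 + 657.30 + 2077.67 + 218.01 = 206509.58
Import duty = 206509.58 × 3.6% = 7434.34
Buyer bears: inland to port 1173.43 + export clearance 236.17 + origin terminal 657.30 + freight 2077.67 + insurance 218.01 + delivery 1727.71 + duty 7434.34 = 13524.63
Landed cost = invoice 202147.00 + 13524.63 = 215671.63

Total landed cost: USD 215671.63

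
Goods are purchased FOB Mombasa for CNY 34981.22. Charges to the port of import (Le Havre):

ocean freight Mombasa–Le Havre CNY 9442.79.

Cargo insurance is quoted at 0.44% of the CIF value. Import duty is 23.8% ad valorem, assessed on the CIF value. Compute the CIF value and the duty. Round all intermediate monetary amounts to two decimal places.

CIF value: CNY 44620.34; import duty: CNY 10619.64

Let C be the CIF value. C = FOB price + freight + 0.44% × C
C − 0.44% × C = 34981.22 + 9442.79
0.9956 × C = 44424.01
C = 44424.01 / 0.9956 = 44620.34
Insurance premium = 0.44% × 44620.34 = 196.33
Import duty = 44620.34 × 23.8% = 10619.64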